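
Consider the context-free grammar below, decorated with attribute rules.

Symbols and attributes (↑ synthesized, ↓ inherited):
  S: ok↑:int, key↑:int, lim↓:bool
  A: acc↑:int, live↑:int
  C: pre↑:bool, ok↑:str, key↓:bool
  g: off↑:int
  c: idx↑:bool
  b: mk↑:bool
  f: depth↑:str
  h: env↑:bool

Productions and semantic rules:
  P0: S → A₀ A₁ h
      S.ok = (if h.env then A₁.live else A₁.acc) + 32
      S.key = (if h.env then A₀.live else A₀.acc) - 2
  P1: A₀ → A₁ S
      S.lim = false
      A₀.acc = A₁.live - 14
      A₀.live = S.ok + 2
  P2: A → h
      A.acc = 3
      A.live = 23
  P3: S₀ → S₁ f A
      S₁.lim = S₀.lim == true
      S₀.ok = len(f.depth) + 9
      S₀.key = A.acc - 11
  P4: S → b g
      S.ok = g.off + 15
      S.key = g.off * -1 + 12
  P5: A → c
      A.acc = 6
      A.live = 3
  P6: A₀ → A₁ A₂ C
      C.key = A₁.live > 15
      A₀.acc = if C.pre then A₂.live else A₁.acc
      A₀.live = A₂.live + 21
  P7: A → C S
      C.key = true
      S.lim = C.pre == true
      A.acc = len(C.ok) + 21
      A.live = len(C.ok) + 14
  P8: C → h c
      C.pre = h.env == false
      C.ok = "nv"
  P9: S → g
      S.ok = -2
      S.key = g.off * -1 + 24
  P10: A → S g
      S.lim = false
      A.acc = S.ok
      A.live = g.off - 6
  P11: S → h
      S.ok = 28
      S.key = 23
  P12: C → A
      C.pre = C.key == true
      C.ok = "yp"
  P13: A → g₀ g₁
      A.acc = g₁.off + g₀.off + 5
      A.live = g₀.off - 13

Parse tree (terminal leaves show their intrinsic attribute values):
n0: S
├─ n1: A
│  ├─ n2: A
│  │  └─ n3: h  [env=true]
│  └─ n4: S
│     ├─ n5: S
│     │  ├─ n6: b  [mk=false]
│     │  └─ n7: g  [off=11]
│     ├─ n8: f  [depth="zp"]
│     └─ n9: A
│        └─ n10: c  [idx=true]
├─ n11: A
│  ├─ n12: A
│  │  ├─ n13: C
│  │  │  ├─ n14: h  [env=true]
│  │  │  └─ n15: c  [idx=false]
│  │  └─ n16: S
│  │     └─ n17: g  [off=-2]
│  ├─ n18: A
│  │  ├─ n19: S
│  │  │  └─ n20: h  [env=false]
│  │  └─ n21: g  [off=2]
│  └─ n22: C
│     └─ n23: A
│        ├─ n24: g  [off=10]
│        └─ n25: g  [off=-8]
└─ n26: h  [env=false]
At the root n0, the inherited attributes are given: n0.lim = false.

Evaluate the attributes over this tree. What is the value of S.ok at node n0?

28

1. n0.lim = false  [given at root]
2. n3.env = true  [terminal]
3. n2.acc = 3  [3]
4. n2.live = 23  [23]
5. n4.lim = false  [false]
6. n5.lim = false  [S₀.lim == true]
7. n6.mk = false  [terminal]
8. n7.off = 11  [terminal]
9. n5.ok = 26  [g.off + 15]
10. n5.key = 1  [g.off * -1 + 12]
11. n8.depth = "zp"  [terminal]
12. n10.idx = true  [terminal]
13. n9.acc = 6  [6]
14. n9.live = 3  [3]
15. n4.ok = 11  [len(f.depth) + 9]
16. n4.key = -5  [A.acc - 11]
17. n1.acc = 9  [A₁.live - 14]
18. n1.live = 13  [S.ok + 2]
19. n13.key = true  [true]
20. n14.env = true  [terminal]
21. n15.idx = false  [terminal]
22. n13.pre = false  [h.env == false]
23. n13.ok = "nv"  ["nv"]
24. n16.lim = false  [C.pre == true]
25. n17.off = -2  [terminal]
26. n16.ok = -2  [-2]
27. n16.key = 26  [g.off * -1 + 24]
28. n12.acc = 23  [len(C.ok) + 21]
29. n12.live = 16  [len(C.ok) + 14]
30. n19.lim = false  [false]
31. n20.env = false  [terminal]
32. n19.ok = 28  [28]
33. n19.key = 23  [23]
34. n21.off = 2  [terminal]
35. n18.acc = 28  [S.ok]
36. n18.live = -4  [g.off - 6]
37. n22.key = true  [A₁.live > 15]
38. n24.off = 10  [terminal]
39. n25.off = -8  [terminal]
40. n23.acc = 7  [g₁.off + g₀.off + 5]
41. n23.live = -3  [g₀.off - 13]
42. n22.pre = true  [C.key == true]
43. n22.ok = "yp"  ["yp"]
44. n11.acc = -4  [if C.pre then A₂.live else A₁.acc]
45. n11.live = 17  [A₂.live + 21]
46. n26.env = false  [terminal]
47. n0.ok = 28  [(if h.env then A₁.live else A₁.acc) + 32]
48. n0.key = 7  [(if h.env then A₀.live else A₀.acc) - 2]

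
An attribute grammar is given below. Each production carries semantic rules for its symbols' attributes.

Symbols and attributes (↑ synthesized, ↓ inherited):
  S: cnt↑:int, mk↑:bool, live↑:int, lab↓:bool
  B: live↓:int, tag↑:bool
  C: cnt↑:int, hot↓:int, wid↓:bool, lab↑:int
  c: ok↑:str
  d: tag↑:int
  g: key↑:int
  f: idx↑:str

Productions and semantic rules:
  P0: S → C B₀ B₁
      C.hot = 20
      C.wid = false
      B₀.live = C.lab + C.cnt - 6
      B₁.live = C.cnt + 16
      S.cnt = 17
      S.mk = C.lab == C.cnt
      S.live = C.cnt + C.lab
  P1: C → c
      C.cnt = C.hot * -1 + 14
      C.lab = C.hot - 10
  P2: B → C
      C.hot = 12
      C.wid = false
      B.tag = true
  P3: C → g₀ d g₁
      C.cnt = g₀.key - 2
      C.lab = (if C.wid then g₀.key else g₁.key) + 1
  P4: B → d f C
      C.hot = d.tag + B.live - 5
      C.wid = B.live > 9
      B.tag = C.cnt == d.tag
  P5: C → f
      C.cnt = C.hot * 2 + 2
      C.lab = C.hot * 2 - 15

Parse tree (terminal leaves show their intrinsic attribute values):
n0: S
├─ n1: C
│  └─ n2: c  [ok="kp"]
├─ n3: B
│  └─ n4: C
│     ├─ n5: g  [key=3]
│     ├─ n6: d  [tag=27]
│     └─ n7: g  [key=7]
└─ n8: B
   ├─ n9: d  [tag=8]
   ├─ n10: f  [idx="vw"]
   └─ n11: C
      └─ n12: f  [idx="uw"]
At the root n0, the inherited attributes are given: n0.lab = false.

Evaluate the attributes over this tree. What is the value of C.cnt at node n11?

1. n0.lab = false  [given at root]
2. n1.hot = 20  [20]
3. n1.wid = false  [false]
4. n2.ok = "kp"  [terminal]
5. n1.cnt = -6  [C.hot * -1 + 14]
6. n1.lab = 10  [C.hot - 10]
7. n3.live = -2  [C.lab + C.cnt - 6]
8. n4.hot = 12  [12]
9. n4.wid = false  [false]
10. n5.key = 3  [terminal]
11. n6.tag = 27  [terminal]
12. n7.key = 7  [terminal]
13. n4.cnt = 1  [g₀.key - 2]
14. n4.lab = 8  [(if C.wid then g₀.key else g₁.key) + 1]
15. n3.tag = true  [true]
16. n8.live = 10  [C.cnt + 16]
17. n9.tag = 8  [terminal]
18. n10.idx = "vw"  [terminal]
19. n11.hot = 13  [d.tag + B.live - 5]
20. n11.wid = true  [B.live > 9]
21. n12.idx = "uw"  [terminal]
22. n11.cnt = 28  [C.hot * 2 + 2]
23. n11.lab = 11  [C.hot * 2 - 15]
24. n8.tag = false  [C.cnt == d.tag]
25. n0.cnt = 17  [17]
26. n0.mk = false  [C.lab == C.cnt]
27. n0.live = 4  [C.cnt + C.lab]

28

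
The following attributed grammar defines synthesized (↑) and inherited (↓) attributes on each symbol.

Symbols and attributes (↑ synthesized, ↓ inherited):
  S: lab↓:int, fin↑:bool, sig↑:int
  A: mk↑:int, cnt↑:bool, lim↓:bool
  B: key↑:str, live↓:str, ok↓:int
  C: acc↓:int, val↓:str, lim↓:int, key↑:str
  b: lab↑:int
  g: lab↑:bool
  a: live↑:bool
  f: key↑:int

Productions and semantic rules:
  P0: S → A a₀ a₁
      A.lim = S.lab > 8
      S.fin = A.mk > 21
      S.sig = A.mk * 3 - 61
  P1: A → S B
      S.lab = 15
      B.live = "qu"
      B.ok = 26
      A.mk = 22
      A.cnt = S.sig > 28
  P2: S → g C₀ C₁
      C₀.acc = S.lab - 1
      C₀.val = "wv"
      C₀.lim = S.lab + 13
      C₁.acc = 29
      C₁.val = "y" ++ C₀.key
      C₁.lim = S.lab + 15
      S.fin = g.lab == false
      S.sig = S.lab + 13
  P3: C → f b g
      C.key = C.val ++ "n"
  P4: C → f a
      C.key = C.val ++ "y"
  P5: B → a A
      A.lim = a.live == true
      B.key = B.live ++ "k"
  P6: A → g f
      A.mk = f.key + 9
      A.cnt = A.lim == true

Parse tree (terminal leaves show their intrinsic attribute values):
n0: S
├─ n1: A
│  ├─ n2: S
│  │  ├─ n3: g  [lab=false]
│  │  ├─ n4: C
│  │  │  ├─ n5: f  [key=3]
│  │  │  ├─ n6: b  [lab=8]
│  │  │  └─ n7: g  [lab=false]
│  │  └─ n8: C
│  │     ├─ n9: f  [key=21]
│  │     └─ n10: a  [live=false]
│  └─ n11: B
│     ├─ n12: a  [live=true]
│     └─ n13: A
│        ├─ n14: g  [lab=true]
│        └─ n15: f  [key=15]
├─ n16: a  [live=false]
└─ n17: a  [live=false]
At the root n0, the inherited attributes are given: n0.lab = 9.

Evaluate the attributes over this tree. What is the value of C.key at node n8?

1. n0.lab = 9  [given at root]
2. n1.lim = true  [S.lab > 8]
3. n2.lab = 15  [15]
4. n3.lab = false  [terminal]
5. n4.acc = 14  [S.lab - 1]
6. n4.val = "wv"  ["wv"]
7. n4.lim = 28  [S.lab + 13]
8. n5.key = 3  [terminal]
9. n6.lab = 8  [terminal]
10. n7.lab = false  [terminal]
11. n4.key = "wvn"  [C.val ++ "n"]
12. n8.acc = 29  [29]
13. n8.val = "ywvn"  ["y" ++ C₀.key]
14. n8.lim = 30  [S.lab + 15]
15. n9.key = 21  [terminal]
16. n10.live = false  [terminal]
17. n8.key = "ywvny"  [C.val ++ "y"]
18. n2.fin = true  [g.lab == false]
19. n2.sig = 28  [S.lab + 13]
20. n11.live = "qu"  ["qu"]
21. n11.ok = 26  [26]
22. n12.live = true  [terminal]
23. n13.lim = true  [a.live == true]
24. n14.lab = true  [terminal]
25. n15.key = 15  [terminal]
26. n13.mk = 24  [f.key + 9]
27. n13.cnt = true  [A.lim == true]
28. n11.key = "quk"  [B.live ++ "k"]
29. n1.mk = 22  [22]
30. n1.cnt = false  [S.sig > 28]
31. n16.live = false  [terminal]
32. n17.live = false  [terminal]
33. n0.fin = true  [A.mk > 21]
34. n0.sig = 5  [A.mk * 3 - 61]

"ywvny"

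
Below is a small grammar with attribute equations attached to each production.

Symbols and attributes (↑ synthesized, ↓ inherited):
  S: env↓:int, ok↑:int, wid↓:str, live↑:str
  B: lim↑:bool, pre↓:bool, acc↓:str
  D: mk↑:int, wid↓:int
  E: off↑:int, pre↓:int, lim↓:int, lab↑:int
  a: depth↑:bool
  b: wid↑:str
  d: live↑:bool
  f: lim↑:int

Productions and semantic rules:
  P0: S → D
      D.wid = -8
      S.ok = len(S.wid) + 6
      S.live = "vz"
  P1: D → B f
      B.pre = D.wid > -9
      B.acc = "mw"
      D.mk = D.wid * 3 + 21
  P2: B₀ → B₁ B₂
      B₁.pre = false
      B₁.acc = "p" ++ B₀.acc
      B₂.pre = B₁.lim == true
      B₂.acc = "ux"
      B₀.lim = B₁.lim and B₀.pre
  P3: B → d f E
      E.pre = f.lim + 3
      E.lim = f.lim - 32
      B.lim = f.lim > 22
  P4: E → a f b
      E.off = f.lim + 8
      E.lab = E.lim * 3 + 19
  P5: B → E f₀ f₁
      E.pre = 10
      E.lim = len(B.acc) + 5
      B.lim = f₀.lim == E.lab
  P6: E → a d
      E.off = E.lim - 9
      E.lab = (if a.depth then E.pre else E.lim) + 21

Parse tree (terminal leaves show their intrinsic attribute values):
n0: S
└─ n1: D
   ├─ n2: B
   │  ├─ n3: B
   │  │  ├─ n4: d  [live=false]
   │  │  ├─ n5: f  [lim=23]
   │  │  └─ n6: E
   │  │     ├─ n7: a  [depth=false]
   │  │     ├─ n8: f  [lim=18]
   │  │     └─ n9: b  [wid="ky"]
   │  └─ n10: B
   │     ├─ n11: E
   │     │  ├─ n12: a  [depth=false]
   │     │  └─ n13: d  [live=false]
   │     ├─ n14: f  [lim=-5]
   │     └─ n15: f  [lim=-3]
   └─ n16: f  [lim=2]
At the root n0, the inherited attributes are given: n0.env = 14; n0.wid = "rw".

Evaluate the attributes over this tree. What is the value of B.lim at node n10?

1. n0.env = 14  [given at root]
2. n0.wid = "rw"  [given at root]
3. n1.wid = -8  [-8]
4. n2.pre = true  [D.wid > -9]
5. n2.acc = "mw"  ["mw"]
6. n3.pre = false  [false]
7. n3.acc = "pmw"  ["p" ++ B₀.acc]
8. n4.live = false  [terminal]
9. n5.lim = 23  [terminal]
10. n6.pre = 26  [f.lim + 3]
11. n6.lim = -9  [f.lim - 32]
12. n7.depth = false  [terminal]
13. n8.lim = 18  [terminal]
14. n9.wid = "ky"  [terminal]
15. n6.off = 26  [f.lim + 8]
16. n6.lab = -8  [E.lim * 3 + 19]
17. n3.lim = true  [f.lim > 22]
18. n10.pre = true  [B₁.lim == true]
19. n10.acc = "ux"  ["ux"]
20. n11.pre = 10  [10]
21. n11.lim = 7  [len(B.acc) + 5]
22. n12.depth = false  [terminal]
23. n13.live = false  [terminal]
24. n11.off = -2  [E.lim - 9]
25. n11.lab = 28  [(if a.depth then E.pre else E.lim) + 21]
26. n14.lim = -5  [terminal]
27. n15.lim = -3  [terminal]
28. n10.lim = false  [f₀.lim == E.lab]
29. n2.lim = true  [B₁.lim and B₀.pre]
30. n16.lim = 2  [terminal]
31. n1.mk = -3  [D.wid * 3 + 21]
32. n0.ok = 8  [len(S.wid) + 6]
33. n0.live = "vz"  ["vz"]

false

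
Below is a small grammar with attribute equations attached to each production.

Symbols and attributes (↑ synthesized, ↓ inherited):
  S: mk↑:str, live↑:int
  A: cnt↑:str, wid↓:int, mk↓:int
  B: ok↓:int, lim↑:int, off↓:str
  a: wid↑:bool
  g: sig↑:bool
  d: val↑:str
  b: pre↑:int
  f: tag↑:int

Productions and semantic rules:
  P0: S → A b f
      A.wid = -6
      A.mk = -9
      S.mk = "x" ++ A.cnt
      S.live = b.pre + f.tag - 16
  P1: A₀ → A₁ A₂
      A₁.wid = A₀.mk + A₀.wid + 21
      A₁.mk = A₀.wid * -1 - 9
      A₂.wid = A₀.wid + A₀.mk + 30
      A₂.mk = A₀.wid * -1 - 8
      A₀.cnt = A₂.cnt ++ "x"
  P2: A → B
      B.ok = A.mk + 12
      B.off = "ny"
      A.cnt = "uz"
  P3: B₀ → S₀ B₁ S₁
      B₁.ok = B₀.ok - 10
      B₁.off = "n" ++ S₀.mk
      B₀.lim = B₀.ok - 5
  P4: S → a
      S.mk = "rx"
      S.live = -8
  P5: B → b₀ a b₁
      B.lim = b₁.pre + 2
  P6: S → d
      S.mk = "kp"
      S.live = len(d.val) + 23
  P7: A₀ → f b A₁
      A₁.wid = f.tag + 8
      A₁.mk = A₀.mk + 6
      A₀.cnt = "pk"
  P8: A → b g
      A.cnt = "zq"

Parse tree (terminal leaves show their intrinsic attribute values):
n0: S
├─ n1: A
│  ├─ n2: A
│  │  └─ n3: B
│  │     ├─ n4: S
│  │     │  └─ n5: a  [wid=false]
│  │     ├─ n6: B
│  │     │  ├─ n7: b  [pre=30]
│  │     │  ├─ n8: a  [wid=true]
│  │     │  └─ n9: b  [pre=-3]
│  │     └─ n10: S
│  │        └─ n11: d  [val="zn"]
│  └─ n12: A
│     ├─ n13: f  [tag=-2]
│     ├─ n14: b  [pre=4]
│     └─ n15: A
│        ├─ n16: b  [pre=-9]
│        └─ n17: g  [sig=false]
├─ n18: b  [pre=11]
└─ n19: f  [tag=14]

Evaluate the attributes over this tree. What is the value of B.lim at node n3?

4

1. n1.wid = -6  [-6]
2. n1.mk = -9  [-9]
3. n2.wid = 6  [A₀.mk + A₀.wid + 21]
4. n2.mk = -3  [A₀.wid * -1 - 9]
5. n3.ok = 9  [A.mk + 12]
6. n3.off = "ny"  ["ny"]
7. n5.wid = false  [terminal]
8. n4.mk = "rx"  ["rx"]
9. n4.live = -8  [-8]
10. n6.ok = -1  [B₀.ok - 10]
11. n6.off = "nrx"  ["n" ++ S₀.mk]
12. n7.pre = 30  [terminal]
13. n8.wid = true  [terminal]
14. n9.pre = -3  [terminal]
15. n6.lim = -1  [b₁.pre + 2]
16. n11.val = "zn"  [terminal]
17. n10.mk = "kp"  ["kp"]
18. n10.live = 25  [len(d.val) + 23]
19. n3.lim = 4  [B₀.ok - 5]
20. n2.cnt = "uz"  ["uz"]
21. n12.wid = 15  [A₀.wid + A₀.mk + 30]
22. n12.mk = -2  [A₀.wid * -1 - 8]
23. n13.tag = -2  [terminal]
24. n14.pre = 4  [terminal]
25. n15.wid = 6  [f.tag + 8]
26. n15.mk = 4  [A₀.mk + 6]
27. n16.pre = -9  [terminal]
28. n17.sig = false  [terminal]
29. n15.cnt = "zq"  ["zq"]
30. n12.cnt = "pk"  ["pk"]
31. n1.cnt = "pkx"  [A₂.cnt ++ "x"]
32. n18.pre = 11  [terminal]
33. n19.tag = 14  [terminal]
34. n0.mk = "xpkx"  ["x" ++ A.cnt]
35. n0.live = 9  [b.pre + f.tag - 16]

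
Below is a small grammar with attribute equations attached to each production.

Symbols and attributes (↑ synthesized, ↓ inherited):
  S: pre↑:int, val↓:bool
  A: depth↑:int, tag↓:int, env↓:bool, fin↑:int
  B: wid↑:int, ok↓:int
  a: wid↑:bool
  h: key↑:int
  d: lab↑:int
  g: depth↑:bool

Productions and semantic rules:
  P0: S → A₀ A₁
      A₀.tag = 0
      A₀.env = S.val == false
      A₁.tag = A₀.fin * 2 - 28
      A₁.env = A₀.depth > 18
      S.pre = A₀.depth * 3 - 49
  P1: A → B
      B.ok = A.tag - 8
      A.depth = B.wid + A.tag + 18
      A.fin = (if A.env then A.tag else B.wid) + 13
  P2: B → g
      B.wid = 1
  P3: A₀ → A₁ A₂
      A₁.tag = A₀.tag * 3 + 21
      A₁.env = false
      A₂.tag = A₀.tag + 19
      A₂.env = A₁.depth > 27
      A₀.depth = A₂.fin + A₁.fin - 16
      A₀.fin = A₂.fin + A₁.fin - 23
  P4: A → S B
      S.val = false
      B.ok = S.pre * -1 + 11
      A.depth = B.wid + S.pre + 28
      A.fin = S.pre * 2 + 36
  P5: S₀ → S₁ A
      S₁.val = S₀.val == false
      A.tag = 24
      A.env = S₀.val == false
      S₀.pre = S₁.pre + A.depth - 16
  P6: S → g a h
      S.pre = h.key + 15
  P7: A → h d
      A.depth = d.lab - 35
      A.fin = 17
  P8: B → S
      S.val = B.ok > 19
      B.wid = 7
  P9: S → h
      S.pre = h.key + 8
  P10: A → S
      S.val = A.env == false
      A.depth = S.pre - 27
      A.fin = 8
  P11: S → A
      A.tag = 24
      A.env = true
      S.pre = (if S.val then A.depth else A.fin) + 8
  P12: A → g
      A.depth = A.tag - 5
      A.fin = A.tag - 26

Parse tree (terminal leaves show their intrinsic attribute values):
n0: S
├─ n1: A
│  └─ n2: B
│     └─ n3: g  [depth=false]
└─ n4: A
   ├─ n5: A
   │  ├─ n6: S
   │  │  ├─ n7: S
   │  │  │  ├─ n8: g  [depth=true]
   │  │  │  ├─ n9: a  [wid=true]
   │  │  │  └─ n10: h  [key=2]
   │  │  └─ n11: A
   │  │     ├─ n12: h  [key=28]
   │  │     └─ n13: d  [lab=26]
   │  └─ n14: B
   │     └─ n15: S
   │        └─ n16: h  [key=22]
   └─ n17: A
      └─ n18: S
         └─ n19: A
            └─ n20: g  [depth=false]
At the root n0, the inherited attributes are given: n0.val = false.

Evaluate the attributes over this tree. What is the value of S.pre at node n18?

1. n0.val = false  [given at root]
2. n1.tag = 0  [0]
3. n1.env = true  [S.val == false]
4. n2.ok = -8  [A.tag - 8]
5. n3.depth = false  [terminal]
6. n2.wid = 1  [1]
7. n1.depth = 19  [B.wid + A.tag + 18]
8. n1.fin = 13  [(if A.env then A.tag else B.wid) + 13]
9. n4.tag = -2  [A₀.fin * 2 - 28]
10. n4.env = true  [A₀.depth > 18]
11. n5.tag = 15  [A₀.tag * 3 + 21]
12. n5.env = false  [false]
13. n6.val = false  [false]
14. n7.val = true  [S₀.val == false]
15. n8.depth = true  [terminal]
16. n9.wid = true  [terminal]
17. n10.key = 2  [terminal]
18. n7.pre = 17  [h.key + 15]
19. n11.tag = 24  [24]
20. n11.env = true  [S₀.val == false]
21. n12.key = 28  [terminal]
22. n13.lab = 26  [terminal]
23. n11.depth = -9  [d.lab - 35]
24. n11.fin = 17  [17]
25. n6.pre = -8  [S₁.pre + A.depth - 16]
26. n14.ok = 19  [S.pre * -1 + 11]
27. n15.val = false  [B.ok > 19]
28. n16.key = 22  [terminal]
29. n15.pre = 30  [h.key + 8]
30. n14.wid = 7  [7]
31. n5.depth = 27  [B.wid + S.pre + 28]
32. n5.fin = 20  [S.pre * 2 + 36]
33. n17.tag = 17  [A₀.tag + 19]
34. n17.env = false  [A₁.depth > 27]
35. n18.val = true  [A.env == false]
36. n19.tag = 24  [24]
37. n19.env = true  [true]
38. n20.depth = false  [terminal]
39. n19.depth = 19  [A.tag - 5]
40. n19.fin = -2  [A.tag - 26]
41. n18.pre = 27  [(if S.val then A.depth else A.fin) + 8]
42. n17.depth = 0  [S.pre - 27]
43. n17.fin = 8  [8]
44. n4.depth = 12  [A₂.fin + A₁.fin - 16]
45. n4.fin = 5  [A₂.fin + A₁.fin - 23]
46. n0.pre = 8  [A₀.depth * 3 - 49]

27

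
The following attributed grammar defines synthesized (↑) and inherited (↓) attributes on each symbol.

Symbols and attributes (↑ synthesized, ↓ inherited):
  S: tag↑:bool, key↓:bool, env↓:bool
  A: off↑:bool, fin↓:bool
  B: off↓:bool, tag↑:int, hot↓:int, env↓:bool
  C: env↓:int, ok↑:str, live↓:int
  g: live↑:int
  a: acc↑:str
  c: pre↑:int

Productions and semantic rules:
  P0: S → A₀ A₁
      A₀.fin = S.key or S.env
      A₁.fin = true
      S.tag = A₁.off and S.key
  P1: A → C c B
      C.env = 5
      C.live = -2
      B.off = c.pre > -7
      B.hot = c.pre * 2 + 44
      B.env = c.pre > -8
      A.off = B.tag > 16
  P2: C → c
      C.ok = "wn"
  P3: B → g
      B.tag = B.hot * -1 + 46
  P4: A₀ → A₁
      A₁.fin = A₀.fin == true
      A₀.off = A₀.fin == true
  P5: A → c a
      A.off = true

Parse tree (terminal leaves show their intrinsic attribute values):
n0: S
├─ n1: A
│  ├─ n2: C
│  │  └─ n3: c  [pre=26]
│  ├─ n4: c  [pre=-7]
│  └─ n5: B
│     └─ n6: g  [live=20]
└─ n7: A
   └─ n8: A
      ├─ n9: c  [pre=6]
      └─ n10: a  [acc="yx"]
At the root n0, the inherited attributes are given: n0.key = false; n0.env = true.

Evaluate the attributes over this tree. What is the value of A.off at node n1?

false

1. n0.key = false  [given at root]
2. n0.env = true  [given at root]
3. n1.fin = true  [S.key or S.env]
4. n2.env = 5  [5]
5. n2.live = -2  [-2]
6. n3.pre = 26  [terminal]
7. n2.ok = "wn"  ["wn"]
8. n4.pre = -7  [terminal]
9. n5.off = false  [c.pre > -7]
10. n5.hot = 30  [c.pre * 2 + 44]
11. n5.env = true  [c.pre > -8]
12. n6.live = 20  [terminal]
13. n5.tag = 16  [B.hot * -1 + 46]
14. n1.off = false  [B.tag > 16]
15. n7.fin = true  [true]
16. n8.fin = true  [A₀.fin == true]
17. n9.pre = 6  [terminal]
18. n10.acc = "yx"  [terminal]
19. n8.off = true  [true]
20. n7.off = true  [A₀.fin == true]
21. n0.tag = false  [A₁.off and S.key]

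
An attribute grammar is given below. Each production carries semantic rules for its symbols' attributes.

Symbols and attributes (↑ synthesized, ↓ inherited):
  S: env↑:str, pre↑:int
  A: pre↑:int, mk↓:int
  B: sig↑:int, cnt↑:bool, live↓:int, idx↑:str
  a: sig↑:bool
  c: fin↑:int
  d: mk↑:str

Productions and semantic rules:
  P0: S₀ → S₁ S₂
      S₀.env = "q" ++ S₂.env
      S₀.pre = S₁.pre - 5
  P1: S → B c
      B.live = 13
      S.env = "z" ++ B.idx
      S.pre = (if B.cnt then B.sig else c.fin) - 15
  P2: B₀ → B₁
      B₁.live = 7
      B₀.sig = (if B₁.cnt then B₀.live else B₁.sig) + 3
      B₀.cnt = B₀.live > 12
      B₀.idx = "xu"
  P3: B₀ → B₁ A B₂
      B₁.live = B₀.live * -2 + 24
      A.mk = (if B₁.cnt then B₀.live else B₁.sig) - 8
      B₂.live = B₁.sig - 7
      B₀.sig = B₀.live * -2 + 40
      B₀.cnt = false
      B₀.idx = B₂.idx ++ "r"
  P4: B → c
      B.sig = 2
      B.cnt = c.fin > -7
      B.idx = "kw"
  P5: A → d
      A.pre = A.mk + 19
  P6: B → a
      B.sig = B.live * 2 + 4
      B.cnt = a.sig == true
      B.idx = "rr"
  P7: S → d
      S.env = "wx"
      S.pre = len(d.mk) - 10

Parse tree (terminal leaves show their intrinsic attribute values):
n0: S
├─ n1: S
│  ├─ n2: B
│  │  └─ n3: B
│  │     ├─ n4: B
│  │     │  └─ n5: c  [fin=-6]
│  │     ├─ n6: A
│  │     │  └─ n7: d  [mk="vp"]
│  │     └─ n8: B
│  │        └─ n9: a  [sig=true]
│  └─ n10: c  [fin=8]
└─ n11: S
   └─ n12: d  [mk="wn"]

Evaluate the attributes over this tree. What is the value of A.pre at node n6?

1. n2.live = 13  [13]
2. n3.live = 7  [7]
3. n4.live = 10  [B₀.live * -2 + 24]
4. n5.fin = -6  [terminal]
5. n4.sig = 2  [2]
6. n4.cnt = true  [c.fin > -7]
7. n4.idx = "kw"  ["kw"]
8. n6.mk = -1  [(if B₁.cnt then B₀.live else B₁.sig) - 8]
9. n7.mk = "vp"  [terminal]
10. n6.pre = 18  [A.mk + 19]
11. n8.live = -5  [B₁.sig - 7]
12. n9.sig = true  [terminal]
13. n8.sig = -6  [B.live * 2 + 4]
14. n8.cnt = true  [a.sig == true]
15. n8.idx = "rr"  ["rr"]
16. n3.sig = 26  [B₀.live * -2 + 40]
17. n3.cnt = false  [false]
18. n3.idx = "rrr"  [B₂.idx ++ "r"]
19. n2.sig = 29  [(if B₁.cnt then B₀.live else B₁.sig) + 3]
20. n2.cnt = true  [B₀.live > 12]
21. n2.idx = "xu"  ["xu"]
22. n10.fin = 8  [terminal]
23. n1.env = "zxu"  ["z" ++ B.idx]
24. n1.pre = 14  [(if B.cnt then B.sig else c.fin) - 15]
25. n12.mk = "wn"  [terminal]
26. n11.env = "wx"  ["wx"]
27. n11.pre = -8  [len(d.mk) - 10]
28. n0.env = "qwx"  ["q" ++ S₂.env]
29. n0.pre = 9  [S₁.pre - 5]

18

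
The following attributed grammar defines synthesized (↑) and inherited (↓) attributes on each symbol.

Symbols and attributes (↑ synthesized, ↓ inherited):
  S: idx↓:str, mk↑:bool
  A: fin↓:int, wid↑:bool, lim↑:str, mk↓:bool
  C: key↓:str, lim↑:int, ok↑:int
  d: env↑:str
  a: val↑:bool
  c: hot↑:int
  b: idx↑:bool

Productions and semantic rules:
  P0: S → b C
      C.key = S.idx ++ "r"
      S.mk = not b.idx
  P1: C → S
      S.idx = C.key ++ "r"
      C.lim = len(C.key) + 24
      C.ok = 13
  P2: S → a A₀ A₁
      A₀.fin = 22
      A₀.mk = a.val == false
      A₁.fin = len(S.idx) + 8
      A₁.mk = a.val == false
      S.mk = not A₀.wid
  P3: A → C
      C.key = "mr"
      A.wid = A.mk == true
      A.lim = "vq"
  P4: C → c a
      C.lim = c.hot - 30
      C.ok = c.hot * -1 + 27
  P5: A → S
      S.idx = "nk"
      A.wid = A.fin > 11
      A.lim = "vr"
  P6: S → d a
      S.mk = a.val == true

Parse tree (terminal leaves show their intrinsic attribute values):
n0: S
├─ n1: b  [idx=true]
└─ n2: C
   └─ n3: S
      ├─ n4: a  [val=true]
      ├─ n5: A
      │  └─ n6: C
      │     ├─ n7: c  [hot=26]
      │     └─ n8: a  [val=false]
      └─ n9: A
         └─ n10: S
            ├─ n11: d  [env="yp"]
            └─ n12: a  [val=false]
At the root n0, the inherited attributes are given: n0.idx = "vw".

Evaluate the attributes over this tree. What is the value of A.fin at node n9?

1. n0.idx = "vw"  [given at root]
2. n1.idx = true  [terminal]
3. n2.key = "vwr"  [S.idx ++ "r"]
4. n3.idx = "vwrr"  [C.key ++ "r"]
5. n4.val = true  [terminal]
6. n5.fin = 22  [22]
7. n5.mk = false  [a.val == false]
8. n6.key = "mr"  ["mr"]
9. n7.hot = 26  [terminal]
10. n8.val = false  [terminal]
11. n6.lim = -4  [c.hot - 30]
12. n6.ok = 1  [c.hot * -1 + 27]
13. n5.wid = false  [A.mk == true]
14. n5.lim = "vq"  ["vq"]
15. n9.fin = 12  [len(S.idx) + 8]
16. n9.mk = false  [a.val == false]
17. n10.idx = "nk"  ["nk"]
18. n11.env = "yp"  [terminal]
19. n12.val = false  [terminal]
20. n10.mk = false  [a.val == true]
21. n9.wid = true  [A.fin > 11]
22. n9.lim = "vr"  ["vr"]
23. n3.mk = true  [not A₀.wid]
24. n2.lim = 27  [len(C.key) + 24]
25. n2.ok = 13  [13]
26. n0.mk = false  [not b.idx]

12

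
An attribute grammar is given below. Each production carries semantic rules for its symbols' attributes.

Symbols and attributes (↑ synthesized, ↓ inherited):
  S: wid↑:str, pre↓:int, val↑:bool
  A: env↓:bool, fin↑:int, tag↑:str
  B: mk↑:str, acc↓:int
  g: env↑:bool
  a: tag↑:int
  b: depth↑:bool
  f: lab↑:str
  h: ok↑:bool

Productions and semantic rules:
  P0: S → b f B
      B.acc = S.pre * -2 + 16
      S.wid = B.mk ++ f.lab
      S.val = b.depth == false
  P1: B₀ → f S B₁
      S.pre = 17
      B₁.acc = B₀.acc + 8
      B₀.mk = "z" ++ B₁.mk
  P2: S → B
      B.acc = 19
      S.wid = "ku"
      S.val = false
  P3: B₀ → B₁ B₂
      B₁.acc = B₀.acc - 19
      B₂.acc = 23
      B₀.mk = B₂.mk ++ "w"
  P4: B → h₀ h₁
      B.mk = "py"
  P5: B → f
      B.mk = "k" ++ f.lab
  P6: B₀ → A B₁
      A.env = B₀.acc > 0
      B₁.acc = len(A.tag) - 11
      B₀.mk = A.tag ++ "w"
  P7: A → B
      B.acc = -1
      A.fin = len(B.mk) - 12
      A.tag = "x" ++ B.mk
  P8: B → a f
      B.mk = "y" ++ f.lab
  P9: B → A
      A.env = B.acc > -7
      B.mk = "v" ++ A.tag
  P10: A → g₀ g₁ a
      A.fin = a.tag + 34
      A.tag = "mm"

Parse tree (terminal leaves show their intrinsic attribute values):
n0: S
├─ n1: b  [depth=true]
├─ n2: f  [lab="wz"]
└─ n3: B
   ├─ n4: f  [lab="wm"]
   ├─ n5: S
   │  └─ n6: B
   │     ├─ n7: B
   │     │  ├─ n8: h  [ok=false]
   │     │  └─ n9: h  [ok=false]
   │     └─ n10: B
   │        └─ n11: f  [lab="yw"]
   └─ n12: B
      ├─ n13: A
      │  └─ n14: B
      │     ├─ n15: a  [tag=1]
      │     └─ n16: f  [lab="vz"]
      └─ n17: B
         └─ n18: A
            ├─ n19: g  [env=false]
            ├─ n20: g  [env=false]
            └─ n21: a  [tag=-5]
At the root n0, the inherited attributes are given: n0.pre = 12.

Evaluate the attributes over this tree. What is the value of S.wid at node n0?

1. n0.pre = 12  [given at root]
2. n1.depth = true  [terminal]
3. n2.lab = "wz"  [terminal]
4. n3.acc = -8  [S.pre * -2 + 16]
5. n4.lab = "wm"  [terminal]
6. n5.pre = 17  [17]
7. n6.acc = 19  [19]
8. n7.acc = 0  [B₀.acc - 19]
9. n8.ok = false  [terminal]
10. n9.ok = false  [terminal]
11. n7.mk = "py"  ["py"]
12. n10.acc = 23  [23]
13. n11.lab = "yw"  [terminal]
14. n10.mk = "kyw"  ["k" ++ f.lab]
15. n6.mk = "kyww"  [B₂.mk ++ "w"]
16. n5.wid = "ku"  ["ku"]
17. n5.val = false  [false]
18. n12.acc = 0  [B₀.acc + 8]
19. n13.env = false  [B₀.acc > 0]
20. n14.acc = -1  [-1]
21. n15.tag = 1  [terminal]
22. n16.lab = "vz"  [terminal]
23. n14.mk = "yvz"  ["y" ++ f.lab]
24. n13.fin = -9  [len(B.mk) - 12]
25. n13.tag = "xyvz"  ["x" ++ B.mk]
26. n17.acc = -7  [len(A.tag) - 11]
27. n18.env = false  [B.acc > -7]
28. n19.env = false  [terminal]
29. n20.env = false  [terminal]
30. n21.tag = -5  [terminal]
31. n18.fin = 29  [a.tag + 34]
32. n18.tag = "mm"  ["mm"]
33. n17.mk = "vmm"  ["v" ++ A.tag]
34. n12.mk = "xyvzw"  [A.tag ++ "w"]
35. n3.mk = "zxyvzw"  ["z" ++ B₁.mk]
36. n0.wid = "zxyvzwwz"  [B.mk ++ f.lab]
37. n0.val = false  [b.depth == false]

"zxyvzwwz"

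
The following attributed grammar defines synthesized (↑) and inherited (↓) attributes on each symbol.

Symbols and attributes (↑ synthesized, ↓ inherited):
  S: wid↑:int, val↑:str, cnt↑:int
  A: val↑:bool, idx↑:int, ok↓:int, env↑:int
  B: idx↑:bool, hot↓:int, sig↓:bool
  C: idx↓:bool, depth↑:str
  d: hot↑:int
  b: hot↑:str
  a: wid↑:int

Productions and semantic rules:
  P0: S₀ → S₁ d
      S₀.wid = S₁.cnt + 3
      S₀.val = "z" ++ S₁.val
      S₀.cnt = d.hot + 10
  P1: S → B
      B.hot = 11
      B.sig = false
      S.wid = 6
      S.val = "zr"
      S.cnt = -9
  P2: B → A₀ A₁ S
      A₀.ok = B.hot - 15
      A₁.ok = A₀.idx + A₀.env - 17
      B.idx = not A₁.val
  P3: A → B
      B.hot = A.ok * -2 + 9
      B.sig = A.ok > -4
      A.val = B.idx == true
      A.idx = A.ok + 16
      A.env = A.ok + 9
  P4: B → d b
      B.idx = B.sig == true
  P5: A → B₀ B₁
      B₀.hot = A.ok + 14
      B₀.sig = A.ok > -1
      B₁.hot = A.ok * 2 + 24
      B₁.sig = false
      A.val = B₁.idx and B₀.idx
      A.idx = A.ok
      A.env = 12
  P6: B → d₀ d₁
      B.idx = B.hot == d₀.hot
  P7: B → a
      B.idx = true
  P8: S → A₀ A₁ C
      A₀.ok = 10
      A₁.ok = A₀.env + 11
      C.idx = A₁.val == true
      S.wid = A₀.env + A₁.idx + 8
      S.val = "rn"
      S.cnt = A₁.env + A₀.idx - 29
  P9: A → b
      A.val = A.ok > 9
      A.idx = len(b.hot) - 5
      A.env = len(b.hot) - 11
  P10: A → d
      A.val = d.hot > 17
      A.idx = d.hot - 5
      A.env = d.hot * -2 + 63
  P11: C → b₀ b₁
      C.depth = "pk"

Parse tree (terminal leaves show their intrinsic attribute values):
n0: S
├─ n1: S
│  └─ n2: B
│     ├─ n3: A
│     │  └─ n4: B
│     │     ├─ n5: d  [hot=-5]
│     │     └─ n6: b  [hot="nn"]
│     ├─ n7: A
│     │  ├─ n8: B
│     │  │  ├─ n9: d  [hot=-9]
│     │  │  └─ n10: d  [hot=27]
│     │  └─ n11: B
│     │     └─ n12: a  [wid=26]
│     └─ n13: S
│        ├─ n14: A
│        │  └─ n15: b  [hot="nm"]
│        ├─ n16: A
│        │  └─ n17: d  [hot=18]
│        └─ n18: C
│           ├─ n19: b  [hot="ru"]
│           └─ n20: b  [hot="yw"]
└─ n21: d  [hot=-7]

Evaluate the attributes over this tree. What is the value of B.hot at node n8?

1. n2.hot = 11  [11]
2. n2.sig = false  [false]
3. n3.ok = -4  [B.hot - 15]
4. n4.hot = 17  [A.ok * -2 + 9]
5. n4.sig = false  [A.ok > -4]
6. n5.hot = -5  [terminal]
7. n6.hot = "nn"  [terminal]
8. n4.idx = false  [B.sig == true]
9. n3.val = false  [B.idx == true]
10. n3.idx = 12  [A.ok + 16]
11. n3.env = 5  [A.ok + 9]
12. n7.ok = 0  [A₀.idx + A₀.env - 17]
13. n8.hot = 14  [A.ok + 14]
14. n8.sig = true  [A.ok > -1]
15. n9.hot = -9  [terminal]
16. n10.hot = 27  [terminal]
17. n8.idx = false  [B.hot == d₀.hot]
18. n11.hot = 24  [A.ok * 2 + 24]
19. n11.sig = false  [false]
20. n12.wid = 26  [terminal]
21. n11.idx = true  [true]
22. n7.val = false  [B₁.idx and B₀.idx]
23. n7.idx = 0  [A.ok]
24. n7.env = 12  [12]
25. n14.ok = 10  [10]
26. n15.hot = "nm"  [terminal]
27. n14.val = true  [A.ok > 9]
28. n14.idx = -3  [len(b.hot) - 5]
29. n14.env = -9  [len(b.hot) - 11]
30. n16.ok = 2  [A₀.env + 11]
31. n17.hot = 18  [terminal]
32. n16.val = true  [d.hot > 17]
33. n16.idx = 13  [d.hot - 5]
34. n16.env = 27  [d.hot * -2 + 63]
35. n18.idx = true  [A₁.val == true]
36. n19.hot = "ru"  [terminal]
37. n20.hot = "yw"  [terminal]
38. n18.depth = "pk"  ["pk"]
39. n13.wid = 12  [A₀.env + A₁.idx + 8]
40. n13.val = "rn"  ["rn"]
41. n13.cnt = -5  [A₁.env + A₀.idx - 29]
42. n2.idx = true  [not A₁.val]
43. n1.wid = 6  [6]
44. n1.val = "zr"  ["zr"]
45. n1.cnt = -9  [-9]
46. n21.hot = -7  [terminal]
47. n0.wid = -6  [S₁.cnt + 3]
48. n0.val = "zzr"  ["z" ++ S₁.val]
49. n0.cnt = 3  [d.hot + 10]

14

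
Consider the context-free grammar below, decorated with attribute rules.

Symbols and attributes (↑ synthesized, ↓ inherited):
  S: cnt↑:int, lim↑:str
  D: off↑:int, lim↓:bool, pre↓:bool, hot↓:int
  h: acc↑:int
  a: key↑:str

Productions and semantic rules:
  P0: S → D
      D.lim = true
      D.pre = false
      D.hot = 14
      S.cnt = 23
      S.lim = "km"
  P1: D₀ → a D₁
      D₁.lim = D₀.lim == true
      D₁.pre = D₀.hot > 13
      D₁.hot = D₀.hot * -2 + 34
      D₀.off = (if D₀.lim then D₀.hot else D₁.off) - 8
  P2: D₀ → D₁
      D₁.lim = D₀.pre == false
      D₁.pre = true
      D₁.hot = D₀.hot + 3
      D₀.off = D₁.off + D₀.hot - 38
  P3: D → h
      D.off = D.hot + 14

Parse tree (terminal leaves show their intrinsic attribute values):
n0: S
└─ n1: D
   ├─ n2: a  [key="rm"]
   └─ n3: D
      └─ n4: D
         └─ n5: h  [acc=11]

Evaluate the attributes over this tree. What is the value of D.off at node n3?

1. n1.lim = true  [true]
2. n1.pre = false  [false]
3. n1.hot = 14  [14]
4. n2.key = "rm"  [terminal]
5. n3.lim = true  [D₀.lim == true]
6. n3.pre = true  [D₀.hot > 13]
7. n3.hot = 6  [D₀.hot * -2 + 34]
8. n4.lim = false  [D₀.pre == false]
9. n4.pre = true  [true]
10. n4.hot = 9  [D₀.hot + 3]
11. n5.acc = 11  [terminal]
12. n4.off = 23  [D.hot + 14]
13. n3.off = -9  [D₁.off + D₀.hot - 38]
14. n1.off = 6  [(if D₀.lim then D₀.hot else D₁.off) - 8]
15. n0.cnt = 23  [23]
16. n0.lim = "km"  ["km"]

-9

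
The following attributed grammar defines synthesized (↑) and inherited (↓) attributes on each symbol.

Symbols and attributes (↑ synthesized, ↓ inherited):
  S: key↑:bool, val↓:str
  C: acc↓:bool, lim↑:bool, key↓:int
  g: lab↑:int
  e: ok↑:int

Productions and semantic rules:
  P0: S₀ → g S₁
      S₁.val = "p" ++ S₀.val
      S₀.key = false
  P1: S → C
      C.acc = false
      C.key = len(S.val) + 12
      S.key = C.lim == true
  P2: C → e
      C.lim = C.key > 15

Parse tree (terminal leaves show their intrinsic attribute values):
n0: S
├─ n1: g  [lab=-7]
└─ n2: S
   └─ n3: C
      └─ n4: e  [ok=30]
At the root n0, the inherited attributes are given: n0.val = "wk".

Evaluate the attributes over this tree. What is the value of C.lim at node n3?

1. n0.val = "wk"  [given at root]
2. n1.lab = -7  [terminal]
3. n2.val = "pwk"  ["p" ++ S₀.val]
4. n3.acc = false  [false]
5. n3.key = 15  [len(S.val) + 12]
6. n4.ok = 30  [terminal]
7. n3.lim = false  [C.key > 15]
8. n2.key = false  [C.lim == true]
9. n0.key = false  [false]

false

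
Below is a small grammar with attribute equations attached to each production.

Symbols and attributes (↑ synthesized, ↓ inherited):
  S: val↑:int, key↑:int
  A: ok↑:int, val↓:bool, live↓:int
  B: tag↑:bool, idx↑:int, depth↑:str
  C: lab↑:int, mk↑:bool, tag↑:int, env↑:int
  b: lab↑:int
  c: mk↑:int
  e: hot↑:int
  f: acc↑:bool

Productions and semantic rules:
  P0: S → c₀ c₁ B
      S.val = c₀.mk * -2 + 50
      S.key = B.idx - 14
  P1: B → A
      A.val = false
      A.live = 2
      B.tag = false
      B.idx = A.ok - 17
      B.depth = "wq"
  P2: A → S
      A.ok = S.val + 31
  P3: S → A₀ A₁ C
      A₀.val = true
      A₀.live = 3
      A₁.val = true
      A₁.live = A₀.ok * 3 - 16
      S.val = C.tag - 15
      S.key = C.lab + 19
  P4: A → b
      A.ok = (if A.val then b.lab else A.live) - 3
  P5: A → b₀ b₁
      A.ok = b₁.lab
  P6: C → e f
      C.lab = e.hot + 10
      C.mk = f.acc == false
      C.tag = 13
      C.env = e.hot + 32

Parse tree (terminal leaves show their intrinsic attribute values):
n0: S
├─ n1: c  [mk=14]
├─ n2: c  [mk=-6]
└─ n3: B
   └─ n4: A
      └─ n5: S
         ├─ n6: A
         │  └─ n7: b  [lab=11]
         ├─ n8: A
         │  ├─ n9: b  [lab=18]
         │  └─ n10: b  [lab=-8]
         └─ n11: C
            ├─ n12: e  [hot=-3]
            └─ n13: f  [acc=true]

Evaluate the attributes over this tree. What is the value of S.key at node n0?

-2

1. n1.mk = 14  [terminal]
2. n2.mk = -6  [terminal]
3. n4.val = false  [false]
4. n4.live = 2  [2]
5. n6.val = true  [true]
6. n6.live = 3  [3]
7. n7.lab = 11  [terminal]
8. n6.ok = 8  [(if A.val then b.lab else A.live) - 3]
9. n8.val = true  [true]
10. n8.live = 8  [A₀.ok * 3 - 16]
11. n9.lab = 18  [terminal]
12. n10.lab = -8  [terminal]
13. n8.ok = -8  [b₁.lab]
14. n12.hot = -3  [terminal]
15. n13.acc = true  [terminal]
16. n11.lab = 7  [e.hot + 10]
17. n11.mk = false  [f.acc == false]
18. n11.tag = 13  [13]
19. n11.env = 29  [e.hot + 32]
20. n5.val = -2  [C.tag - 15]
21. n5.key = 26  [C.lab + 19]
22. n4.ok = 29  [S.val + 31]
23. n3.tag = false  [false]
24. n3.idx = 12  [A.ok - 17]
25. n3.depth = "wq"  ["wq"]
26. n0.val = 22  [c₀.mk * -2 + 50]
27. n0.key = -2  [B.idx - 14]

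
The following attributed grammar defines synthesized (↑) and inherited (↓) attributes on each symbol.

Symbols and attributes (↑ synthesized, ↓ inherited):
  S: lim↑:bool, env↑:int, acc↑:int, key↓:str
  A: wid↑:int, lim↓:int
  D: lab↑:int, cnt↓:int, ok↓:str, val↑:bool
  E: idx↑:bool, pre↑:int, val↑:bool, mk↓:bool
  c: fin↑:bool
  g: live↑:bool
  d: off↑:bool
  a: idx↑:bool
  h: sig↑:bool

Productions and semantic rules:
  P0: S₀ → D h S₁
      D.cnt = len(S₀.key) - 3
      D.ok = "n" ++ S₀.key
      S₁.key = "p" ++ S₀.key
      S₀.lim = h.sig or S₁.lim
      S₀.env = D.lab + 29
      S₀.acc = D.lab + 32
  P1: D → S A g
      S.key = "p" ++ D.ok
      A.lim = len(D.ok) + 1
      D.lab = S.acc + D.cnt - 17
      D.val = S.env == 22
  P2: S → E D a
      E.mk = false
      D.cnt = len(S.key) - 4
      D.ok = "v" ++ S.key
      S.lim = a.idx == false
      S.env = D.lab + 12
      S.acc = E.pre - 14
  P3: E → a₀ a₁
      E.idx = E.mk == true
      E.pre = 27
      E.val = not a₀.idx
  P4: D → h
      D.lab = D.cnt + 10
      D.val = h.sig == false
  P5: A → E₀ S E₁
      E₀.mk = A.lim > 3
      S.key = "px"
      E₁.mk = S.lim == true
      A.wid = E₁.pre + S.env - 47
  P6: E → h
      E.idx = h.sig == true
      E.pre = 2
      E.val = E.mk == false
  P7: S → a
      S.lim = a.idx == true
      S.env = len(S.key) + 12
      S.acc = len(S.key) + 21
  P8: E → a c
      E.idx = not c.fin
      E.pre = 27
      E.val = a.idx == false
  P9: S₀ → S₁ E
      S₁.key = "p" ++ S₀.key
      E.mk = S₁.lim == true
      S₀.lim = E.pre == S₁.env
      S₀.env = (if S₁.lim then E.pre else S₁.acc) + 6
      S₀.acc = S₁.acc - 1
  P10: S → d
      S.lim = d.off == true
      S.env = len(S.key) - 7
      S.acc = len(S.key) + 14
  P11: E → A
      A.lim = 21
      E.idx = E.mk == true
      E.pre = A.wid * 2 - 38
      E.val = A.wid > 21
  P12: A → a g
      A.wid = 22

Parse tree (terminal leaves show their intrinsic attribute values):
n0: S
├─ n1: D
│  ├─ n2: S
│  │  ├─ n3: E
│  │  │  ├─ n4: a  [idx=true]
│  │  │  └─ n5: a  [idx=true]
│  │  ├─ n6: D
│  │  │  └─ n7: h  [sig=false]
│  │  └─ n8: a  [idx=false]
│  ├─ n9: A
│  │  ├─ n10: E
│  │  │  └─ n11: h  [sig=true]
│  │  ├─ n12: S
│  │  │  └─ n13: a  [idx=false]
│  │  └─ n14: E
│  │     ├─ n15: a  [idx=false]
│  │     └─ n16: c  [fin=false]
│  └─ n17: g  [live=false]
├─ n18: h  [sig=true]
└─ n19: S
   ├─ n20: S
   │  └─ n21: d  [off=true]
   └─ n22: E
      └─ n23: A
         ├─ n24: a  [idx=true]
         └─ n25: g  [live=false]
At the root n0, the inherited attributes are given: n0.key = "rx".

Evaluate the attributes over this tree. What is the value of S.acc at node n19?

17

1. n0.key = "rx"  [given at root]
2. n1.cnt = -1  [len(S₀.key) - 3]
3. n1.ok = "nrx"  ["n" ++ S₀.key]
4. n2.key = "pnrx"  ["p" ++ D.ok]
5. n3.mk = false  [false]
6. n4.idx = true  [terminal]
7. n5.idx = true  [terminal]
8. n3.idx = false  [E.mk == true]
9. n3.pre = 27  [27]
10. n3.val = false  [not a₀.idx]
11. n6.cnt = 0  [len(S.key) - 4]
12. n6.ok = "vpnrx"  ["v" ++ S.key]
13. n7.sig = false  [terminal]
14. n6.lab = 10  [D.cnt + 10]
15. n6.val = true  [h.sig == false]
16. n8.idx = false  [terminal]
17. n2.lim = true  [a.idx == false]
18. n2.env = 22  [D.lab + 12]
19. n2.acc = 13  [E.pre - 14]
20. n9.lim = 4  [len(D.ok) + 1]
21. n10.mk = true  [A.lim > 3]
22. n11.sig = true  [terminal]
23. n10.idx = true  [h.sig == true]
24. n10.pre = 2  [2]
25. n10.val = false  [E.mk == false]
26. n12.key = "px"  ["px"]
27. n13.idx = false  [terminal]
28. n12.lim = false  [a.idx == true]
29. n12.env = 14  [len(S.key) + 12]
30. n12.acc = 23  [len(S.key) + 21]
31. n14.mk = false  [S.lim == true]
32. n15.idx = false  [terminal]
33. n16.fin = false  [terminal]
34. n14.idx = true  [not c.fin]
35. n14.pre = 27  [27]
36. n14.val = true  [a.idx == false]
37. n9.wid = -6  [E₁.pre + S.env - 47]
38. n17.live = false  [terminal]
39. n1.lab = -5  [S.acc + D.cnt - 17]
40. n1.val = true  [S.env == 22]
41. n18.sig = true  [terminal]
42. n19.key = "prx"  ["p" ++ S₀.key]
43. n20.key = "pprx"  ["p" ++ S₀.key]
44. n21.off = true  [terminal]
45. n20.lim = true  [d.off == true]
46. n20.env = -3  [len(S.key) - 7]
47. n20.acc = 18  [len(S.key) + 14]
48. n22.mk = true  [S₁.lim == true]
49. n23.lim = 21  [21]
50. n24.idx = true  [terminal]
51. n25.live = false  [terminal]
52. n23.wid = 22  [22]
53. n22.idx = true  [E.mk == true]
54. n22.pre = 6  [A.wid * 2 - 38]
55. n22.val = true  [A.wid > 21]
56. n19.lim = false  [E.pre == S₁.env]
57. n19.env = 12  [(if S₁.lim then E.pre else S₁.acc) + 6]
58. n19.acc = 17  [S₁.acc - 1]
59. n0.lim = true  [h.sig or S₁.lim]
60. n0.env = 24  [D.lab + 29]
61. n0.acc = 27  [D.lab + 32]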